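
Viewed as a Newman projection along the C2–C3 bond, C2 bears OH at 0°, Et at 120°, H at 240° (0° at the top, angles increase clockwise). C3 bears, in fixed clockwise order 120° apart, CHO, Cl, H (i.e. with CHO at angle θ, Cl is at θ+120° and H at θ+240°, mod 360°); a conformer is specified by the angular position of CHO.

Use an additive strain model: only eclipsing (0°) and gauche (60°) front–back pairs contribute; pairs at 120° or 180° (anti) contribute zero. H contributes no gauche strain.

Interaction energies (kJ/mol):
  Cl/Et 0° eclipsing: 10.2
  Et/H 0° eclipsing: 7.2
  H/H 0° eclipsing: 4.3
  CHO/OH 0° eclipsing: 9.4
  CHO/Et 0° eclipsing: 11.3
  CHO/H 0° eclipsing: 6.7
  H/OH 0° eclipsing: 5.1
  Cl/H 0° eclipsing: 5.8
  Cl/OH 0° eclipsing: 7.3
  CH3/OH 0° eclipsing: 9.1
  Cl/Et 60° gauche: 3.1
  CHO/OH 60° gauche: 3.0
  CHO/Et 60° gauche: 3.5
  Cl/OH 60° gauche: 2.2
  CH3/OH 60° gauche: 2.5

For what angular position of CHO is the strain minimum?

CHO at 0° (eclipsed): OH–CHO eclipsed, Et–Cl eclipsed, H–H eclipsed; 9.4 + 10.2 + 4.3 = 23.9 kJ/mol.
CHO at 60° (staggered): OH–CHO gauche, Et–CHO gauche, Et–Cl gauche; 3.0 + 3.5 + 3.1 = 9.6 kJ/mol.
CHO at 120° (eclipsed): OH–H eclipsed, Et–CHO eclipsed, H–Cl eclipsed; 5.1 + 11.3 + 5.8 = 22.2 kJ/mol.
CHO at 180° (staggered): OH–Cl gauche, Et–CHO gauche; 2.2 + 3.5 = 5.7 kJ/mol.
CHO at 240° (eclipsed): OH–Cl eclipsed, Et–H eclipsed, H–CHO eclipsed; 7.3 + 7.2 + 6.7 = 21.2 kJ/mol.
CHO at 300° (staggered): OH–CHO gauche, OH–Cl gauche, Et–Cl gauche; 3.0 + 2.2 + 3.1 = 8.3 kJ/mol.
The minimum (5.7 kJ/mol) occurs with CHO at 180°.

180°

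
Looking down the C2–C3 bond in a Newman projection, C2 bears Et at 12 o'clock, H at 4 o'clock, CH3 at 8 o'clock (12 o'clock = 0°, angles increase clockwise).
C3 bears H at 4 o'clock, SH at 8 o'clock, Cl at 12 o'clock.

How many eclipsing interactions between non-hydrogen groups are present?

2

Non-H eclipsing pairs: Et(0°)/Cl(0°); CH3(240°)/SH(240°) — 2 interactions.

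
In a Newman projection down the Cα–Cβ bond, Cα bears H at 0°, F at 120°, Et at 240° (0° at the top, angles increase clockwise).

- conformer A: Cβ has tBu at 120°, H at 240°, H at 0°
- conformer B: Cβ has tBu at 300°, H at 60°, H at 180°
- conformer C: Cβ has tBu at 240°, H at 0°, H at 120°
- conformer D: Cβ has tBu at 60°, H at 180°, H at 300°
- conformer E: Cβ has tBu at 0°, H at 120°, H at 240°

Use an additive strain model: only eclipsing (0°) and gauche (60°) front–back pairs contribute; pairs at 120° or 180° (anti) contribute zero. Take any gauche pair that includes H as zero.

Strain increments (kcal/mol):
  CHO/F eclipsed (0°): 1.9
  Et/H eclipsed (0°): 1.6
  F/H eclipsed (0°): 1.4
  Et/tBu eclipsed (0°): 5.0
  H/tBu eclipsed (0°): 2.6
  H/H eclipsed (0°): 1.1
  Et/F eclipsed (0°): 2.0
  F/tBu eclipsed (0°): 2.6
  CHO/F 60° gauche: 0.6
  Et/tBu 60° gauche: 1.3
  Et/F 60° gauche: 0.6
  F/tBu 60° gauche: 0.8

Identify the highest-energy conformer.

A (eclipsed): H–H eclipsed, F–tBu eclipsed, Et–H eclipsed; 1.1 + 2.6 + 1.6 = 5.3 kcal/mol.
B (staggered): Et–tBu gauche; 1.3 = 1.3 kcal/mol.
C (eclipsed): H–H eclipsed, F–H eclipsed, Et–tBu eclipsed; 1.1 + 1.4 + 5.0 = 7.5 kcal/mol.
D (staggered): F–tBu gauche; 0.8 = 0.8 kcal/mol.
E (eclipsed): H–tBu eclipsed, F–H eclipsed, Et–H eclipsed; 2.6 + 1.4 + 1.6 = 5.6 kcal/mol.
C has the highest total (7.5 kcal/mol).

C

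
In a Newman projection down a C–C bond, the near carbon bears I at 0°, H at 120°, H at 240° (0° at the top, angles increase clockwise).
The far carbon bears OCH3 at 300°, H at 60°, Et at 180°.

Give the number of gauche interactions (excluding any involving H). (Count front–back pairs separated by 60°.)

Non-H gauche pairs: I(0°)/OCH3(300°) — 1 interaction.

1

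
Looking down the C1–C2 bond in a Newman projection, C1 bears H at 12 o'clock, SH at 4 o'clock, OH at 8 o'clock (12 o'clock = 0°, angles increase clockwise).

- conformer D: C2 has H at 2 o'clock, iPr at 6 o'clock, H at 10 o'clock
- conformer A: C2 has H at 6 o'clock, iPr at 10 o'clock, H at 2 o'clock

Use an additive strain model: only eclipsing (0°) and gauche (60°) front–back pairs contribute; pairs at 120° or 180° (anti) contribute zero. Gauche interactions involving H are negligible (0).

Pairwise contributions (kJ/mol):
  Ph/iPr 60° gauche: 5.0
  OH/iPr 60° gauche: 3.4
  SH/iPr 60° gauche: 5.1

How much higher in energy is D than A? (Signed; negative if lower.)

D (staggered): SH–iPr gauche, OH–iPr gauche; 5.1 + 3.4 = 8.5 kJ/mol.
A (staggered): OH–iPr gauche; 3.4 = 3.4 kJ/mol.
E(D) − E(A) = 8.5 − 3.4 = +5.1 kJ/mol.

+5.1 kJ/mol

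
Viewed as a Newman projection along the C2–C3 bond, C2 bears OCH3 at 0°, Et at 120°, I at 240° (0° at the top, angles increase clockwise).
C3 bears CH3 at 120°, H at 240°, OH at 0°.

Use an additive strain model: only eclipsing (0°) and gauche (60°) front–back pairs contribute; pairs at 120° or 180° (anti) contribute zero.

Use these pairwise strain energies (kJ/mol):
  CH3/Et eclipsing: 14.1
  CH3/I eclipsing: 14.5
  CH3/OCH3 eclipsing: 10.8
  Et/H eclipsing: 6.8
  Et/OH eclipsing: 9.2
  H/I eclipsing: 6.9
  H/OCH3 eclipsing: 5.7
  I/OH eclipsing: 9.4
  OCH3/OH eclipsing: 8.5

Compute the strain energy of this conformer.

29.5 kJ/mol

This conformer is eclipsed. OCH3 at 0° is eclipsed with OH at 0° (8.5); Et at 120° is eclipsed with CH3 at 120° (14.1); I at 240° is eclipsed with H at 240° (6.9). Total 29.5 kJ/mol.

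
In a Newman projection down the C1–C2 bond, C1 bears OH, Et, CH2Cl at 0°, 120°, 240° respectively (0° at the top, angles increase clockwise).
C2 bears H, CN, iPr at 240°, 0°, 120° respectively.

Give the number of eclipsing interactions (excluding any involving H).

Non-H eclipsing pairs: OH(0°)/CN(0°); Et(120°)/iPr(120°) — 2 interactions.

2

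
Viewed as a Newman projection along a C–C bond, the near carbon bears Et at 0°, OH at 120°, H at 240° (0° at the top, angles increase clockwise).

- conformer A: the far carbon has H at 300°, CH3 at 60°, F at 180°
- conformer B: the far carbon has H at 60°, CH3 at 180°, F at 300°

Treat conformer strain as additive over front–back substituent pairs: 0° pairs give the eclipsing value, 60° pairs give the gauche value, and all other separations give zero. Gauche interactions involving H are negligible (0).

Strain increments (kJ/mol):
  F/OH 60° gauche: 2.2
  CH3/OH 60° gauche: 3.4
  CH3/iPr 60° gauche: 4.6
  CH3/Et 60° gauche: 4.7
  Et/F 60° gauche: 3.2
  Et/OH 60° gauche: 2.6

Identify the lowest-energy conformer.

A is staggered. Et at 0° is gauche with CH3 at 60° (4.7); OH at 120° is gauche with CH3 at 60° (3.4); OH at 120° is gauche with F at 180° (2.2). Total 10.3 kJ/mol.
B is staggered. Et at 0° is gauche with F at 300° (3.2); OH at 120° is gauche with CH3 at 180° (3.4). Total 6.6 kJ/mol.
B has the lowest total (6.6 kJ/mol).

B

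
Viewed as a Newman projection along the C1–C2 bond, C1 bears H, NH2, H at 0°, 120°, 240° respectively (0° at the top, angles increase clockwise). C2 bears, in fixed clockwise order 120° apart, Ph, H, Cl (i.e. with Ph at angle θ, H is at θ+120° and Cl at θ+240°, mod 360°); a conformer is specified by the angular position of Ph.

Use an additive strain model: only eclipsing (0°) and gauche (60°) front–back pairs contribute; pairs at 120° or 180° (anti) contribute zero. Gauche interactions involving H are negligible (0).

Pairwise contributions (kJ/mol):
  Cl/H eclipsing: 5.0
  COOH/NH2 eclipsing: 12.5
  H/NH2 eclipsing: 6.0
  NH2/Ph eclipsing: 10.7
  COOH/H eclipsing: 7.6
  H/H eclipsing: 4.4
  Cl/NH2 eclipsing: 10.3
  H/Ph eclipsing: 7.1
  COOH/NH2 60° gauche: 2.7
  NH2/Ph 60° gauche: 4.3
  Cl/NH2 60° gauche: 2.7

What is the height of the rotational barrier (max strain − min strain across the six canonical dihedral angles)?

Ph at 0° (eclipsed): H(0°)/Ph(0°) eclipsed 7.1; NH2(120°)/H(120°) eclipsed 6.0; H(240°)/Cl(240°) eclipsed 5.0 → 18.1 kJ/mol.
Ph at 60° (staggered): NH2(120°)/Ph(60°) gauche 4.3 → 4.3 kJ/mol.
Ph at 120° (eclipsed): H(0°)/Cl(0°) eclipsed 5.0; NH2(120°)/Ph(120°) eclipsed 10.7; H(240°)/H(240°) eclipsed 4.4 → 20.1 kJ/mol.
Ph at 180° (staggered): NH2(120°)/Ph(180°) gauche 4.3; NH2(120°)/Cl(60°) gauche 2.7 → 7.0 kJ/mol.
Ph at 240° (eclipsed): H(0°)/H(0°) eclipsed 4.4; NH2(120°)/Cl(120°) eclipsed 10.3; H(240°)/Ph(240°) eclipsed 7.1 → 21.8 kJ/mol.
Ph at 300° (staggered): NH2(120°)/Cl(180°) gauche 2.7 → 2.7 kJ/mol.
Max at 240° (21.8 kJ/mol), min at 300° (2.7 kJ/mol); barrier = 19.1 kJ/mol.

19.1 kJ/mol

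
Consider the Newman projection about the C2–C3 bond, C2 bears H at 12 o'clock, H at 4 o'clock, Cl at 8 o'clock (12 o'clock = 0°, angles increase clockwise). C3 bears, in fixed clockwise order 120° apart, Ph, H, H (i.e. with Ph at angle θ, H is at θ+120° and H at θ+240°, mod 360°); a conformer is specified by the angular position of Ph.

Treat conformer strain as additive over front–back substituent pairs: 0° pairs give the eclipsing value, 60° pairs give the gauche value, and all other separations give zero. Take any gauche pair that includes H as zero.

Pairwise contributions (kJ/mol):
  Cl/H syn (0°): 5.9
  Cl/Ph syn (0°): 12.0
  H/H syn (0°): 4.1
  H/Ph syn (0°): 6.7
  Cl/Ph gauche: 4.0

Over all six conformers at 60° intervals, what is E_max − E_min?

Ph at 0° is eclipsed. H at 0° is eclipsed with Ph at 0° (6.7); H at 120° is eclipsed with H at 120° (4.1); Cl at 240° is eclipsed with H at 240° (5.9). Total 16.7 kJ/mol.
Ph at 60° (staggered): no non-H gauche contacts → 0.0 kJ/mol.
Ph at 120° is eclipsed. H at 0° is eclipsed with H at 0° (4.1); H at 120° is eclipsed with Ph at 120° (6.7); Cl at 240° is eclipsed with H at 240° (5.9). Total 16.7 kJ/mol.
Ph at 180° is staggered. Cl at 240° is gauche with Ph at 180° (4.0). Total 4.0 kJ/mol.
Ph at 240° is eclipsed. H at 0° is eclipsed with H at 0° (4.1); H at 120° is eclipsed with H at 120° (4.1); Cl at 240° is eclipsed with Ph at 240° (12.0). Total 20.2 kJ/mol.
Ph at 300° is staggered. Cl at 240° is gauche with Ph at 300° (4.0). Total 4.0 kJ/mol.
Max at 240° (20.2 kJ/mol), min at 60° (0.0 kJ/mol); barrier = 20.2 kJ/mol.

20.2 kJ/mol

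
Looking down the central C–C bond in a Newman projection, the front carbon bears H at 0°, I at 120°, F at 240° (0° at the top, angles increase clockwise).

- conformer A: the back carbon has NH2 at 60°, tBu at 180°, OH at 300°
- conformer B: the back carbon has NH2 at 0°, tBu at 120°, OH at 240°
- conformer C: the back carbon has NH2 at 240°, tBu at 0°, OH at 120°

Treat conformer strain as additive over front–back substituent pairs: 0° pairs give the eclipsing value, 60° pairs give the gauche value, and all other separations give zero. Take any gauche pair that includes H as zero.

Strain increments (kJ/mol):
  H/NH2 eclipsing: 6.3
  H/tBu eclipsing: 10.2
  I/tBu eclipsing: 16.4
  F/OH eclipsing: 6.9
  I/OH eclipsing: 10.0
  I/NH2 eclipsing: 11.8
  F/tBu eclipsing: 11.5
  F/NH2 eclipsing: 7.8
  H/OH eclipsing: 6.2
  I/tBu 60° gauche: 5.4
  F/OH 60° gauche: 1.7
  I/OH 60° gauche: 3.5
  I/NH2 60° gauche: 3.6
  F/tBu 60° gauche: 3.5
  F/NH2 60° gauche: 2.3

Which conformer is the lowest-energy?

A is staggered. I at 120° is gauche with NH2 at 60° (3.6); I at 120° is gauche with tBu at 180° (5.4); F at 240° is gauche with tBu at 180° (3.5); F at 240° is gauche with OH at 300° (1.7). Total 14.2 kJ/mol.
B is eclipsed. H at 0° is eclipsed with NH2 at 0° (6.3); I at 120° is eclipsed with tBu at 120° (16.4); F at 240° is eclipsed with OH at 240° (6.9). Total 29.6 kJ/mol.
C is eclipsed. H at 0° is eclipsed with tBu at 0° (10.2); I at 120° is eclipsed with OH at 120° (10.0); F at 240° is eclipsed with NH2 at 240° (7.8). Total 28.0 kJ/mol.
A has the lowest total (14.2 kJ/mol).

A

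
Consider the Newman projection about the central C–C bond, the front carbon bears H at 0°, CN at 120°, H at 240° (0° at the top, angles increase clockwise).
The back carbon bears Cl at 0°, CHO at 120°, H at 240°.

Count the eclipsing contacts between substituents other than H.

Non-H eclipsing pairs: CN(120°)/CHO(120°) — 1 interaction.

1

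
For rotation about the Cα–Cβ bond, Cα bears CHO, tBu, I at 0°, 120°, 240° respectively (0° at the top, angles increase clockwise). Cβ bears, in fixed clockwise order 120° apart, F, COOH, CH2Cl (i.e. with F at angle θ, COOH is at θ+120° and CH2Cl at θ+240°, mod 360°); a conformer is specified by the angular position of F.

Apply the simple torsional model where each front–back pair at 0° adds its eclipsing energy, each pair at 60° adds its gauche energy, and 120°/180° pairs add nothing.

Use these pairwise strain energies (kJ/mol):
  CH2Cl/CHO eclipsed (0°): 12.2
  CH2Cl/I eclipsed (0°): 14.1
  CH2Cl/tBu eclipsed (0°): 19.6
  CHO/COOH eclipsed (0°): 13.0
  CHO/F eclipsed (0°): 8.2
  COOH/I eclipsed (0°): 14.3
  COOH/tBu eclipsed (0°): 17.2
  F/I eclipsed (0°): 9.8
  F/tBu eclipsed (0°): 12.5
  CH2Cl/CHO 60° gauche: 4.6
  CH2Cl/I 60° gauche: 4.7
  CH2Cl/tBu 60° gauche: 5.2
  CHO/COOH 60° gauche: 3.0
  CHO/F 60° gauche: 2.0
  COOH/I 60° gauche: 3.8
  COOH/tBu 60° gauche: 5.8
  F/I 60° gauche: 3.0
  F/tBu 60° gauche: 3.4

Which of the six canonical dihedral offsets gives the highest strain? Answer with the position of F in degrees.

240°

F at 0° (eclipsed): CHO–F eclipsed, tBu–COOH eclipsed, I–CH2Cl eclipsed; 8.2 + 17.2 + 14.1 = 39.5 kJ/mol.
F at 60° (staggered): CHO–F gauche, CHO–CH2Cl gauche, tBu–F gauche, tBu–COOH gauche, I–COOH gauche, I–CH2Cl gauche; 2.0 + 4.6 + 3.4 + 5.8 + 3.8 + 4.7 = 24.3 kJ/mol.
F at 120° (eclipsed): CHO–CH2Cl eclipsed, tBu–F eclipsed, I–COOH eclipsed; 12.2 + 12.5 + 14.3 = 39.0 kJ/mol.
F at 180° (staggered): CHO–COOH gauche, CHO–CH2Cl gauche, tBu–F gauche, tBu–CH2Cl gauche, I–F gauche, I–COOH gauche; 3.0 + 4.6 + 3.4 + 5.2 + 3.0 + 3.8 = 23.0 kJ/mol.
F at 240° (eclipsed): CHO–COOH eclipsed, tBu–CH2Cl eclipsed, I–F eclipsed; 13.0 + 19.6 + 9.8 = 42.4 kJ/mol.
F at 300° (staggered): CHO–F gauche, CHO–COOH gauche, tBu–COOH gauche, tBu–CH2Cl gauche, I–F gauche, I–CH2Cl gauche; 2.0 + 3.0 + 5.8 + 5.2 + 3.0 + 4.7 = 23.7 kJ/mol.
The maximum (42.4 kJ/mol) occurs with F at 240°.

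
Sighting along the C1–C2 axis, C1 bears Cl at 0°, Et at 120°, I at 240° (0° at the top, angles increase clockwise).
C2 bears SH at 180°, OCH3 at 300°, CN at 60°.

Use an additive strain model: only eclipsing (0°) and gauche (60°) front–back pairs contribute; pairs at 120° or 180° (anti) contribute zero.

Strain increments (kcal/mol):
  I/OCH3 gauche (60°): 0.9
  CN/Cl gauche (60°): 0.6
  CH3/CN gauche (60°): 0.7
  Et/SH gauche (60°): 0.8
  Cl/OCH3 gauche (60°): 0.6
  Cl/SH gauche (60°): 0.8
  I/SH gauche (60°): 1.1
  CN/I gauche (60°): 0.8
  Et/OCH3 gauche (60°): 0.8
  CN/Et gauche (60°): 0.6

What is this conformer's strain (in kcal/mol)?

This conformer is staggered. Cl at 0° is gauche with OCH3 at 300° (0.6); Cl at 0° is gauche with CN at 60° (0.6); Et at 120° is gauche with SH at 180° (0.8); Et at 120° is gauche with CN at 60° (0.6); I at 240° is gauche with SH at 180° (1.1); I at 240° is gauche with OCH3 at 300° (0.9). Total 4.6 kcal/mol.

4.6 kcal/mol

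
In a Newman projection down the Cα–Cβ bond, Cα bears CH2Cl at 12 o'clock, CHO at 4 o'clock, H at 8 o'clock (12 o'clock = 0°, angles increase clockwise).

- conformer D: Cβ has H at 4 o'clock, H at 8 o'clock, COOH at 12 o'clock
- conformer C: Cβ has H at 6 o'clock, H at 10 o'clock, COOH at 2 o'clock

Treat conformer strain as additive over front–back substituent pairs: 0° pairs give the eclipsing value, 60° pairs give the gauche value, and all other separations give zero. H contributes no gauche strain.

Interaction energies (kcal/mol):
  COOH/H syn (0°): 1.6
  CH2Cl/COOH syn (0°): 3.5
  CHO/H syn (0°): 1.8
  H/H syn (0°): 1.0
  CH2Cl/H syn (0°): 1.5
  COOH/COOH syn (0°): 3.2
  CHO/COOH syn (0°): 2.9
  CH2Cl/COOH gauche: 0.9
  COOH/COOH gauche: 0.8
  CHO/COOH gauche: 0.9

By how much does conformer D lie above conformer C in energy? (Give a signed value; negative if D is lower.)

+4.5 kcal/mol

D (eclipsed): CH2Cl(0°)/COOH(0°) eclipsed 3.5; CHO(120°)/H(120°) eclipsed 1.8; H(240°)/H(240°) eclipsed 1.0 → 6.3 kcal/mol.
C (staggered): CH2Cl(0°)/COOH(60°) gauche 0.9; CHO(120°)/COOH(60°) gauche 0.9 → 1.8 kcal/mol.
E(D) − E(C) = 6.3 − 1.8 = +4.5 kcal/mol.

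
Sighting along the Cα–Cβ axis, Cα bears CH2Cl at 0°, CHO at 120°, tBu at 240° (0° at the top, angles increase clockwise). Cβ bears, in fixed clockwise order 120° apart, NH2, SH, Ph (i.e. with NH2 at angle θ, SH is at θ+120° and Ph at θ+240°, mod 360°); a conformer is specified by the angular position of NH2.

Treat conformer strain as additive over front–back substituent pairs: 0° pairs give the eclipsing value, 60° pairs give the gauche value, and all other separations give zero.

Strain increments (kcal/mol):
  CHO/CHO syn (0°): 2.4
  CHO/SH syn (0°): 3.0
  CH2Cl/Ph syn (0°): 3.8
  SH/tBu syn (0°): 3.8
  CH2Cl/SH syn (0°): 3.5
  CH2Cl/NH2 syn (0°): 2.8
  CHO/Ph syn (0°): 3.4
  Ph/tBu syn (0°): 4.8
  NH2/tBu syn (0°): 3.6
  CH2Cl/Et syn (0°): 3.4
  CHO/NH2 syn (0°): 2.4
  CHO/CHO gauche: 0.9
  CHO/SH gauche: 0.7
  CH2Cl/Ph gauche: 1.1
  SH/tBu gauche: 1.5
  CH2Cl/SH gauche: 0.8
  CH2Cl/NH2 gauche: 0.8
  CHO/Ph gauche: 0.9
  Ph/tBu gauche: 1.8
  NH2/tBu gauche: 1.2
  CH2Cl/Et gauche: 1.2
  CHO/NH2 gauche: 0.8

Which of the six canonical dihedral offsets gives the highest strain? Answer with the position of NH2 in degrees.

NH2 at 0° is eclipsed. CH2Cl at 0° is eclipsed with NH2 at 0° (2.8); CHO at 120° is eclipsed with SH at 120° (3.0); tBu at 240° is eclipsed with Ph at 240° (4.8). Total 10.6 kcal/mol.
NH2 at 60° is staggered. CH2Cl at 0° is gauche with NH2 at 60° (0.8); CH2Cl at 0° is gauche with Ph at 300° (1.1); CHO at 120° is gauche with NH2 at 60° (0.8); CHO at 120° is gauche with SH at 180° (0.7); tBu at 240° is gauche with SH at 180° (1.5); tBu at 240° is gauche with Ph at 300° (1.8). Total 6.7 kcal/mol.
NH2 at 120° is eclipsed. CH2Cl at 0° is eclipsed with Ph at 0° (3.8); CHO at 120° is eclipsed with NH2 at 120° (2.4); tBu at 240° is eclipsed with SH at 240° (3.8). Total 10.0 kcal/mol.
NH2 at 180° is staggered. CH2Cl at 0° is gauche with SH at 300° (0.8); CH2Cl at 0° is gauche with Ph at 60° (1.1); CHO at 120° is gauche with NH2 at 180° (0.8); CHO at 120° is gauche with Ph at 60° (0.9); tBu at 240° is gauche with NH2 at 180° (1.2); tBu at 240° is gauche with SH at 300° (1.5). Total 6.3 kcal/mol.
NH2 at 240° is eclipsed. CH2Cl at 0° is eclipsed with SH at 0° (3.5); CHO at 120° is eclipsed with Ph at 120° (3.4); tBu at 240° is eclipsed with NH2 at 240° (3.6). Total 10.5 kcal/mol.
NH2 at 300° is staggered. CH2Cl at 0° is gauche with NH2 at 300° (0.8); CH2Cl at 0° is gauche with SH at 60° (0.8); CHO at 120° is gauche with SH at 60° (0.7); CHO at 120° is gauche with Ph at 180° (0.9); tBu at 240° is gauche with NH2 at 300° (1.2); tBu at 240° is gauche with Ph at 180° (1.8). Total 6.2 kcal/mol.
The maximum (10.6 kcal/mol) occurs with NH2 at 0°.

0°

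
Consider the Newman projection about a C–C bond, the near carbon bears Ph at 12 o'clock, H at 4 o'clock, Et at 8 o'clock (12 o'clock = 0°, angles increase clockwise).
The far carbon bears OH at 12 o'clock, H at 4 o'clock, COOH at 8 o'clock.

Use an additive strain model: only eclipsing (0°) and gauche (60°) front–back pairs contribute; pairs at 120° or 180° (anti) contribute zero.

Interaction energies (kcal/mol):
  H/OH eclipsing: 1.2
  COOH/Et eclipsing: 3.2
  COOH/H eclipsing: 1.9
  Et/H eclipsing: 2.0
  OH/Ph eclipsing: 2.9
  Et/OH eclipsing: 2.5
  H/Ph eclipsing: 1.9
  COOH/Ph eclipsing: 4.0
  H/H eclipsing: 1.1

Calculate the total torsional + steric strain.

This conformer (eclipsed): Ph(0°)/OH(0°) eclipsed 2.9; H(120°)/H(120°) eclipsed 1.1; Et(240°)/COOH(240°) eclipsed 3.2 → 7.2 kcal/mol.

7.2 kcal/mol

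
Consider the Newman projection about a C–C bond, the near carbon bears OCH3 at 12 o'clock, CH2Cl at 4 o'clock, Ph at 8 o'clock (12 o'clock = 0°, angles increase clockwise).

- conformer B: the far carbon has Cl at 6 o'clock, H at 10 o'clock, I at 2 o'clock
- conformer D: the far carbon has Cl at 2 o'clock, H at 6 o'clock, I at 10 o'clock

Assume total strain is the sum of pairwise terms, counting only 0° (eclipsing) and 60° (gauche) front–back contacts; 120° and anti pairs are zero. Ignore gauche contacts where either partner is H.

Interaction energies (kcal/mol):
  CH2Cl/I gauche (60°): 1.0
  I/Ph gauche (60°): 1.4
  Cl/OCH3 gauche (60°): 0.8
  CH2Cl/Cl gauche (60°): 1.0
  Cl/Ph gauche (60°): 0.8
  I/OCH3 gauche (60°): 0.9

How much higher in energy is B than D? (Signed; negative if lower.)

-0.4 kcal/mol

B (staggered): OCH3–I gauche, CH2Cl–Cl gauche, CH2Cl–I gauche, Ph–Cl gauche; 0.9 + 1.0 + 1.0 + 0.8 = 3.7 kcal/mol.
D (staggered): OCH3–Cl gauche, OCH3–I gauche, CH2Cl–Cl gauche, Ph–I gauche; 0.8 + 0.9 + 1.0 + 1.4 = 4.1 kcal/mol.
E(B) − E(D) = 3.7 − 4.1 = -0.4 kcal/mol.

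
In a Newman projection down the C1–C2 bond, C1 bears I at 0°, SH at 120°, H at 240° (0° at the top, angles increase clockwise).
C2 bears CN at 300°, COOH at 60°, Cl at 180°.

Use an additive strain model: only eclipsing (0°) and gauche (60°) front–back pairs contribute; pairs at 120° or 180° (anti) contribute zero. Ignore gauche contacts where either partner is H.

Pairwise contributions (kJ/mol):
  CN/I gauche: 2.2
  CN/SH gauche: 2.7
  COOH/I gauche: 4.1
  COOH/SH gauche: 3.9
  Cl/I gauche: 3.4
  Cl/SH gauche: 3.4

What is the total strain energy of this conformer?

This conformer (staggered): I(0°)/CN(300°) gauche 2.2; I(0°)/COOH(60°) gauche 4.1; SH(120°)/COOH(60°) gauche 3.9; SH(120°)/Cl(180°) gauche 3.4 → 13.6 kJ/mol.

13.6 kJ/mol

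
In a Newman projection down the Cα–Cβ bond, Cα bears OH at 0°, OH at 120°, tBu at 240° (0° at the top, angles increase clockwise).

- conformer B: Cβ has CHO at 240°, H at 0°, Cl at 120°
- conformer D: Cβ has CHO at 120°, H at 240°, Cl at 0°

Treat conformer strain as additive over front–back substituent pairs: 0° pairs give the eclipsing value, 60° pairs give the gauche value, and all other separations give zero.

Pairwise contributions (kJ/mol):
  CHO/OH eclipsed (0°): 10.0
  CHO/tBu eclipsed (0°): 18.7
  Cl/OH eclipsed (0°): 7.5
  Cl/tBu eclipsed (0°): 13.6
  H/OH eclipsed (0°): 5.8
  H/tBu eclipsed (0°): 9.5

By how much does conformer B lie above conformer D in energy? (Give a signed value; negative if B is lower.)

+5.0 kJ/mol

B (eclipsed): OH–H eclipsed, OH–Cl eclipsed, tBu–CHO eclipsed; 5.8 + 7.5 + 18.7 = 32.0 kJ/mol.
D (eclipsed): OH–Cl eclipsed, OH–CHO eclipsed, tBu–H eclipsed; 7.5 + 10.0 + 9.5 = 27.0 kJ/mol.
E(B) − E(D) = 32.0 − 27.0 = +5.0 kJ/mol.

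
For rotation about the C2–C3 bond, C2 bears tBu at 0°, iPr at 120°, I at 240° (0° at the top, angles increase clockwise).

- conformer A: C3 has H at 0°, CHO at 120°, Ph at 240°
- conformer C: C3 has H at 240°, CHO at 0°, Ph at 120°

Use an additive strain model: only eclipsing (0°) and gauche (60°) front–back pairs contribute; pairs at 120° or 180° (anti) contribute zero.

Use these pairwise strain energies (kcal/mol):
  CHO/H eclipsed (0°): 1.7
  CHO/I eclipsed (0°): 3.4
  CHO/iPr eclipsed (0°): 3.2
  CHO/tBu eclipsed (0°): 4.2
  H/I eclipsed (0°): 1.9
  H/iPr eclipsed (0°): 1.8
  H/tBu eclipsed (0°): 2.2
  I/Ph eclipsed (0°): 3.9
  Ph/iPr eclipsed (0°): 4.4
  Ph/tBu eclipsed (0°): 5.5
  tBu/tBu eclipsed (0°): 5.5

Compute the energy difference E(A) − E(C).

A (eclipsed): tBu–H eclipsed, iPr–CHO eclipsed, I–Ph eclipsed; 2.2 + 3.2 + 3.9 = 9.3 kcal/mol.
C (eclipsed): tBu–CHO eclipsed, iPr–Ph eclipsed, I–H eclipsed; 4.2 + 4.4 + 1.9 = 10.5 kcal/mol.
E(A) − E(C) = 9.3 − 10.5 = -1.2 kcal/mol.

-1.2 kcal/mol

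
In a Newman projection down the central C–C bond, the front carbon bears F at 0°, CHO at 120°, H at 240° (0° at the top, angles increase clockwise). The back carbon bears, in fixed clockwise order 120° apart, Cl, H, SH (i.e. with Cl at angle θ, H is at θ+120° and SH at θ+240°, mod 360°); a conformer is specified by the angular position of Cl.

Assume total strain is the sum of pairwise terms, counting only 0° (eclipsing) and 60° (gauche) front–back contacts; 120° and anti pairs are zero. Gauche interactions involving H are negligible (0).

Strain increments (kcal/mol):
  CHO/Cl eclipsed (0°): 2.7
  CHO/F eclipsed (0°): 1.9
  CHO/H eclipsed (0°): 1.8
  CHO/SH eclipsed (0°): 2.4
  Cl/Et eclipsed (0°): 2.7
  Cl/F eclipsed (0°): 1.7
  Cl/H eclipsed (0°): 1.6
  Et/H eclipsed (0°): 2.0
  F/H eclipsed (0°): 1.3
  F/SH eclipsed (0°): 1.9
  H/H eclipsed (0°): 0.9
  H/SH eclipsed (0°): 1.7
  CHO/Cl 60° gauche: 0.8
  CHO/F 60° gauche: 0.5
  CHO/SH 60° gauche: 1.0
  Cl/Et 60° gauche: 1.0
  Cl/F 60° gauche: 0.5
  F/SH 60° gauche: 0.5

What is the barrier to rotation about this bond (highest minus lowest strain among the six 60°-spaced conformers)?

Cl at 0° (eclipsed): F–Cl eclipsed, CHO–H eclipsed, H–SH eclipsed; 1.7 + 1.8 + 1.7 = 5.2 kcal/mol.
Cl at 60° (staggered): F–Cl gauche, F–SH gauche, CHO–Cl gauche; 0.5 + 0.5 + 0.8 = 1.8 kcal/mol.
Cl at 120° (eclipsed): F–SH eclipsed, CHO–Cl eclipsed, H–H eclipsed; 1.9 + 2.7 + 0.9 = 5.5 kcal/mol.
Cl at 180° (staggered): F–SH gauche, CHO–Cl gauche, CHO–SH gauche; 0.5 + 0.8 + 1.0 = 2.3 kcal/mol.
Cl at 240° (eclipsed): F–H eclipsed, CHO–SH eclipsed, H–Cl eclipsed; 1.3 + 2.4 + 1.6 = 5.3 kcal/mol.
Cl at 300° (staggered): F–Cl gauche, CHO–SH gauche; 0.5 + 1.0 = 1.5 kcal/mol.
Max at 120° (5.5 kcal/mol), min at 300° (1.5 kcal/mol); barrier = 4.0 kcal/mol.

4.0 kcal/mol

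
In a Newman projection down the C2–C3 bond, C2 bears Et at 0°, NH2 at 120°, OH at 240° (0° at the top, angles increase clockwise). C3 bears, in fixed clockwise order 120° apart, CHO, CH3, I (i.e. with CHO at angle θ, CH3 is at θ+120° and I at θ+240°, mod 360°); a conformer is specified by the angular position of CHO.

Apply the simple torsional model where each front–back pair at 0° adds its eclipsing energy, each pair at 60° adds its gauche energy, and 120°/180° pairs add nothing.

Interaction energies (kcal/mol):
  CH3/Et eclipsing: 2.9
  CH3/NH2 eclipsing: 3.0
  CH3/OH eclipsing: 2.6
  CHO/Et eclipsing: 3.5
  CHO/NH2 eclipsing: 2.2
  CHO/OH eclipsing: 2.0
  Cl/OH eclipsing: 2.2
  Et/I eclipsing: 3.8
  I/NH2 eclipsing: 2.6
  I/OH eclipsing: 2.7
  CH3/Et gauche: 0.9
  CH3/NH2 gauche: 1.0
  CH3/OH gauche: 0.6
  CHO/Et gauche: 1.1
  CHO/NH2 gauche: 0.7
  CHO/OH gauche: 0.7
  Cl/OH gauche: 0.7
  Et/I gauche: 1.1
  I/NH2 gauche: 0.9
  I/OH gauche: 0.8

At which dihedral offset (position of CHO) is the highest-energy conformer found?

CHO at 0° (eclipsed): Et(0°)/CHO(0°) eclipsed 3.5; NH2(120°)/CH3(120°) eclipsed 3.0; OH(240°)/I(240°) eclipsed 2.7 → 9.2 kcal/mol.
CHO at 60° (staggered): Et(0°)/CHO(60°) gauche 1.1; Et(0°)/I(300°) gauche 1.1; NH2(120°)/CHO(60°) gauche 0.7; NH2(120°)/CH3(180°) gauche 1.0; OH(240°)/CH3(180°) gauche 0.6; OH(240°)/I(300°) gauche 0.8 → 5.3 kcal/mol.
CHO at 120° (eclipsed): Et(0°)/I(0°) eclipsed 3.8; NH2(120°)/CHO(120°) eclipsed 2.2; OH(240°)/CH3(240°) eclipsed 2.6 → 8.6 kcal/mol.
CHO at 180° (staggered): Et(0°)/CH3(300°) gauche 0.9; Et(0°)/I(60°) gauche 1.1; NH2(120°)/CHO(180°) gauche 0.7; NH2(120°)/I(60°) gauche 0.9; OH(240°)/CHO(180°) gauche 0.7; OH(240°)/CH3(300°) gauche 0.6 → 4.9 kcal/mol.
CHO at 240° (eclipsed): Et(0°)/CH3(0°) eclipsed 2.9; NH2(120°)/I(120°) eclipsed 2.6; OH(240°)/CHO(240°) eclipsed 2.0 → 7.5 kcal/mol.
CHO at 300° (staggered): Et(0°)/CHO(300°) gauche 1.1; Et(0°)/CH3(60°) gauche 0.9; NH2(120°)/CH3(60°) gauche 1.0; NH2(120°)/I(180°) gauche 0.9; OH(240°)/CHO(300°) gauche 0.7; OH(240°)/I(180°) gauche 0.8 → 5.4 kcal/mol.
The maximum (9.2 kcal/mol) occurs with CHO at 0°.

0°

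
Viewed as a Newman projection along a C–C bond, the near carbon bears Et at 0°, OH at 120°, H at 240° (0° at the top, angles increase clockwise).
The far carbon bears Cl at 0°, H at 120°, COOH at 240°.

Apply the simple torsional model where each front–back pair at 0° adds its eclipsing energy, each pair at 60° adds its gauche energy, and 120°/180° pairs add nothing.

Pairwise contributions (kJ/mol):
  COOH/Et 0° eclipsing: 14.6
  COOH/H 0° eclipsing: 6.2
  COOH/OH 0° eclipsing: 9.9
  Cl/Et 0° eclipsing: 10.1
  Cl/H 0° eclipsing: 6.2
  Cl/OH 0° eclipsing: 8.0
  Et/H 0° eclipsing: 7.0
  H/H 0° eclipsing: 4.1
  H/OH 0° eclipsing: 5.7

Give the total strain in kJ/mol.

This conformer (eclipsed): Et–Cl eclipsed, OH–H eclipsed, H–COOH eclipsed; 10.1 + 5.7 + 6.2 = 22.0 kJ/mol.

22.0 kJ/mol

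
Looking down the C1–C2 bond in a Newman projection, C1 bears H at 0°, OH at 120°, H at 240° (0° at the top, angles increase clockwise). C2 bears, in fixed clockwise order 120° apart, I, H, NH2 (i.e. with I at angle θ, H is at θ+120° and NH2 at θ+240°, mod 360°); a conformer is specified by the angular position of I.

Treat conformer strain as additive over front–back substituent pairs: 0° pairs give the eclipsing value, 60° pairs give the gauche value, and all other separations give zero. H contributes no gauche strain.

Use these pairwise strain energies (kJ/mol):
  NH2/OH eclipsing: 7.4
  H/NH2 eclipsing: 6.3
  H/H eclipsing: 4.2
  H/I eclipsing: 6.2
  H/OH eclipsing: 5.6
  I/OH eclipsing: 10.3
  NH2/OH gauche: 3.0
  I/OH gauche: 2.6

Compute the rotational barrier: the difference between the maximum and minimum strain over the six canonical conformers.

I at 0° (eclipsed): H–I eclipsed, OH–H eclipsed, H–NH2 eclipsed; 6.2 + 5.6 + 6.3 = 18.1 kJ/mol.
I at 60° (staggered): OH–I gauche; 2.6 = 2.6 kJ/mol.
I at 120° (eclipsed): H–NH2 eclipsed, OH–I eclipsed, H–H eclipsed; 6.3 + 10.3 + 4.2 = 20.8 kJ/mol.
I at 180° (staggered): OH–I gauche, OH–NH2 gauche; 2.6 + 3.0 = 5.6 kJ/mol.
I at 240° (eclipsed): H–H eclipsed, OH–NH2 eclipsed, H–I eclipsed; 4.2 + 7.4 + 6.2 = 17.8 kJ/mol.
I at 300° (staggered): OH–NH2 gauche; 3.0 = 3.0 kJ/mol.
Max at 120° (20.8 kJ/mol), min at 60° (2.6 kJ/mol); barrier = 18.2 kJ/mol.

18.2 kJ/mol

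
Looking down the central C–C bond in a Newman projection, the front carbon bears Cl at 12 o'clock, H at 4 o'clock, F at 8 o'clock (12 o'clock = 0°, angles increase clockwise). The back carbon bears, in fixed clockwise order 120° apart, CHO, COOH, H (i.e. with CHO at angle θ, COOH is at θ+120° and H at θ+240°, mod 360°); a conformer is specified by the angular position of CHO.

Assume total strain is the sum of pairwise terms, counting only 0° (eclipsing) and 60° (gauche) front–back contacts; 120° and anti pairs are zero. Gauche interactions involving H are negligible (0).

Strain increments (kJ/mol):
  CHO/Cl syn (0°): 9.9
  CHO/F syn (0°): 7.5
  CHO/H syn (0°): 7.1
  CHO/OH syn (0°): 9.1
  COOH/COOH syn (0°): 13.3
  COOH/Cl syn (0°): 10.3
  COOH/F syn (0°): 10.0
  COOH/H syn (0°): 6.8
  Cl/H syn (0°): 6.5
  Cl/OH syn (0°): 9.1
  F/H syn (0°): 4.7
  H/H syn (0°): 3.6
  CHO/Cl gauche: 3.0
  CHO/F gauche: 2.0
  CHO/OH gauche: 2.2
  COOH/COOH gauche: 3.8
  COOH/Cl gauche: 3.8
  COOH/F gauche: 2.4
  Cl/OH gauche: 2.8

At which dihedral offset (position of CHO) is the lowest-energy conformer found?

60°

CHO at 0° is eclipsed. Cl at 0° is eclipsed with CHO at 0° (9.9); H at 120° is eclipsed with COOH at 120° (6.8); F at 240° is eclipsed with H at 240° (4.7). Total 21.4 kJ/mol.
CHO at 60° is staggered. Cl at 0° is gauche with CHO at 60° (3.0); F at 240° is gauche with COOH at 180° (2.4). Total 5.4 kJ/mol.
CHO at 120° is eclipsed. Cl at 0° is eclipsed with H at 0° (6.5); H at 120° is eclipsed with CHO at 120° (7.1); F at 240° is eclipsed with COOH at 240° (10.0). Total 23.6 kJ/mol.
CHO at 180° is staggered. Cl at 0° is gauche with COOH at 300° (3.8); F at 240° is gauche with CHO at 180° (2.0); F at 240° is gauche with COOH at 300° (2.4). Total 8.2 kJ/mol.
CHO at 240° is eclipsed. Cl at 0° is eclipsed with COOH at 0° (10.3); H at 120° is eclipsed with H at 120° (3.6); F at 240° is eclipsed with CHO at 240° (7.5). Total 21.4 kJ/mol.
CHO at 300° is staggered. Cl at 0° is gauche with CHO at 300° (3.0); Cl at 0° is gauche with COOH at 60° (3.8); F at 240° is gauche with CHO at 300° (2.0). Total 8.8 kJ/mol.
The minimum (5.4 kJ/mol) occurs with CHO at 60°.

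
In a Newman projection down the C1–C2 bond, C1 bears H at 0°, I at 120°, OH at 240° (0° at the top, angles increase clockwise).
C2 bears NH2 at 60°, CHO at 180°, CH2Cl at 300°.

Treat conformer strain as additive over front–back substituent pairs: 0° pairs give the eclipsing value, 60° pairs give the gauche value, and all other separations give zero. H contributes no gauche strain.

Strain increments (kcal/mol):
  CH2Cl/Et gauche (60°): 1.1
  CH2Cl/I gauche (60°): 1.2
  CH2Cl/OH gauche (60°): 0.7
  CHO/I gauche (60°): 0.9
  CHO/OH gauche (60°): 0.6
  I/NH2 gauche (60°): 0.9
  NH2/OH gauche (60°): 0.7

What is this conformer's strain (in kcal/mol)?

This conformer (staggered): I(120°)/NH2(60°) gauche 0.9; I(120°)/CHO(180°) gauche 0.9; OH(240°)/CHO(180°) gauche 0.6; OH(240°)/CH2Cl(300°) gauche 0.7 → 3.1 kcal/mol.

3.1 kcal/mol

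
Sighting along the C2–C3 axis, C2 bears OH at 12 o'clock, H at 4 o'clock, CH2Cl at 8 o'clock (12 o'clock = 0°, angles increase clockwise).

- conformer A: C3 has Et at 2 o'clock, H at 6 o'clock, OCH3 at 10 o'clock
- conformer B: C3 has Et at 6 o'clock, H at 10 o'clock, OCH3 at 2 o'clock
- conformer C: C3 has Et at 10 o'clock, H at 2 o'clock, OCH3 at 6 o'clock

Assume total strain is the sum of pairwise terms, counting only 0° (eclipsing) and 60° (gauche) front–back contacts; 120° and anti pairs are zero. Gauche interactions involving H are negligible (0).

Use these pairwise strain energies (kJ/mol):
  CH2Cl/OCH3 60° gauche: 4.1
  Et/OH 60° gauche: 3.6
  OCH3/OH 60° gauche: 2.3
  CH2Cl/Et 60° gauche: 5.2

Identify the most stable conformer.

A (staggered): OH–Et gauche, OH–OCH3 gauche, CH2Cl–OCH3 gauche; 3.6 + 2.3 + 4.1 = 10.0 kJ/mol.
B (staggered): OH–OCH3 gauche, CH2Cl–Et gauche; 2.3 + 5.2 = 7.5 kJ/mol.
C (staggered): OH–Et gauche, CH2Cl–Et gauche, CH2Cl–OCH3 gauche; 3.6 + 5.2 + 4.1 = 12.9 kJ/mol.
B has the lowest total (7.5 kJ/mol).

B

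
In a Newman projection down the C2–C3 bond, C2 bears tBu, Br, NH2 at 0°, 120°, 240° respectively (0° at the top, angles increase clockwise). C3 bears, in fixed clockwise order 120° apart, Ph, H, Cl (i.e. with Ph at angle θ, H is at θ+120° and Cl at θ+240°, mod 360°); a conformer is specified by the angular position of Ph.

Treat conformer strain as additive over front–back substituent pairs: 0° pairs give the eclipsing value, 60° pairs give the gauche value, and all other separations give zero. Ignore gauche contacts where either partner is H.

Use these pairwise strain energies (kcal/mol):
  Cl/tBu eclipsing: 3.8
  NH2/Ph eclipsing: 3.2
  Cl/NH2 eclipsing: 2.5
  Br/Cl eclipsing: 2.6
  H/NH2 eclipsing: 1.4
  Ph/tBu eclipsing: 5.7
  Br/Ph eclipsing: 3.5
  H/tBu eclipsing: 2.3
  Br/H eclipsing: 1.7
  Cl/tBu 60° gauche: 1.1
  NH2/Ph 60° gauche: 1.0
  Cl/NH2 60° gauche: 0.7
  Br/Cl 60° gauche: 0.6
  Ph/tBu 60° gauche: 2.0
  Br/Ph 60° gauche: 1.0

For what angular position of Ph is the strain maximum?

0°

Ph at 0° (eclipsed): tBu–Ph eclipsed, Br–H eclipsed, NH2–Cl eclipsed; 5.7 + 1.7 + 2.5 = 9.9 kcal/mol.
Ph at 60° (staggered): tBu–Ph gauche, tBu–Cl gauche, Br–Ph gauche, NH2–Cl gauche; 2.0 + 1.1 + 1.0 + 0.7 = 4.8 kcal/mol.
Ph at 120° (eclipsed): tBu–Cl eclipsed, Br–Ph eclipsed, NH2–H eclipsed; 3.8 + 3.5 + 1.4 = 8.7 kcal/mol.
Ph at 180° (staggered): tBu–Cl gauche, Br–Ph gauche, Br–Cl gauche, NH2–Ph gauche; 1.1 + 1.0 + 0.6 + 1.0 = 3.7 kcal/mol.
Ph at 240° (eclipsed): tBu–H eclipsed, Br–Cl eclipsed, NH2–Ph eclipsed; 2.3 + 2.6 + 3.2 = 8.1 kcal/mol.
Ph at 300° (staggered): tBu–Ph gauche, Br–Cl gauche, NH2–Ph gauche, NH2–Cl gauche; 2.0 + 0.6 + 1.0 + 0.7 = 4.3 kcal/mol.
The maximum (9.9 kcal/mol) occurs with Ph at 0°.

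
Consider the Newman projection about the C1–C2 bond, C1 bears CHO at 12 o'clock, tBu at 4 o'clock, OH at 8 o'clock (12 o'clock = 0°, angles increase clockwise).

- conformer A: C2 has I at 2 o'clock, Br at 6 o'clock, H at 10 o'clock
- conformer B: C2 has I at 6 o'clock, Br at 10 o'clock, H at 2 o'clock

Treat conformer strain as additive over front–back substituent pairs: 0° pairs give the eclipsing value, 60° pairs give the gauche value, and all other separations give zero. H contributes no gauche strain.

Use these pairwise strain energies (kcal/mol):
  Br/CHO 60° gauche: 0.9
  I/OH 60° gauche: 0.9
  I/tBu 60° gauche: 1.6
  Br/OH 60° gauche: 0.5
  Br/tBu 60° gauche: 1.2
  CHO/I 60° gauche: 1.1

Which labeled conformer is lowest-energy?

B

A (staggered): CHO(0°)/I(60°) gauche 1.1; tBu(120°)/I(60°) gauche 1.6; tBu(120°)/Br(180°) gauche 1.2; OH(240°)/Br(180°) gauche 0.5 → 4.4 kcal/mol.
B (staggered): CHO(0°)/Br(300°) gauche 0.9; tBu(120°)/I(180°) gauche 1.6; OH(240°)/I(180°) gauche 0.9; OH(240°)/Br(300°) gauche 0.5 → 3.9 kcal/mol.
B has the lowest total (3.9 kcal/mol).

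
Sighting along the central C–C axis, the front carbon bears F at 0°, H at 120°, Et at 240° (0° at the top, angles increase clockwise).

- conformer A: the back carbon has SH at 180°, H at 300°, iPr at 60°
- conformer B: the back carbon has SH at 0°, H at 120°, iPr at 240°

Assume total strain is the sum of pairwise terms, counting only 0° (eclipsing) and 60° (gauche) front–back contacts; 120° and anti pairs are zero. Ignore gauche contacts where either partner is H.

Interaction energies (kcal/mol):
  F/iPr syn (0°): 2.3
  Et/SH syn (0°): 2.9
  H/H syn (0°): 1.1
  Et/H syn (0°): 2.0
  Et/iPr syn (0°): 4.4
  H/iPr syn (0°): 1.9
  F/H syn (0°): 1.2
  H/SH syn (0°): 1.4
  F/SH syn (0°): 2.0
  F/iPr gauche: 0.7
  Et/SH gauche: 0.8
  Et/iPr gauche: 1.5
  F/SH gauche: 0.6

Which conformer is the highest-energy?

B

A (staggered): F(0°)/iPr(60°) gauche 0.7; Et(240°)/SH(180°) gauche 0.8 → 1.5 kcal/mol.
B (eclipsed): F(0°)/SH(0°) eclipsed 2.0; H(120°)/H(120°) eclipsed 1.1; Et(240°)/iPr(240°) eclipsed 4.4 → 7.5 kcal/mol.
B has the highest total (7.5 kcal/mol).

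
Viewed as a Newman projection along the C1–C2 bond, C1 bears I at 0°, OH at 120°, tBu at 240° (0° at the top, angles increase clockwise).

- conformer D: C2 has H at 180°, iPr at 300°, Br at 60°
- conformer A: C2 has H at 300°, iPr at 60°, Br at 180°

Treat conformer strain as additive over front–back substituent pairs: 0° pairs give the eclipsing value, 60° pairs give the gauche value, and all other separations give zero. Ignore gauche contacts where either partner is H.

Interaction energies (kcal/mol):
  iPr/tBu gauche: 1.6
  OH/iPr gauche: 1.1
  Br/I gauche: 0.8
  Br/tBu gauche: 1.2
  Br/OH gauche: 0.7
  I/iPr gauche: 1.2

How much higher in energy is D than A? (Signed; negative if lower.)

+0.1 kcal/mol

D (staggered): I–iPr gauche, I–Br gauche, OH–Br gauche, tBu–iPr gauche; 1.2 + 0.8 + 0.7 + 1.6 = 4.3 kcal/mol.
A (staggered): I–iPr gauche, OH–iPr gauche, OH–Br gauche, tBu–Br gauche; 1.2 + 1.1 + 0.7 + 1.2 = 4.2 kcal/mol.
E(D) − E(A) = 4.3 − 4.2 = +0.1 kcal/mol.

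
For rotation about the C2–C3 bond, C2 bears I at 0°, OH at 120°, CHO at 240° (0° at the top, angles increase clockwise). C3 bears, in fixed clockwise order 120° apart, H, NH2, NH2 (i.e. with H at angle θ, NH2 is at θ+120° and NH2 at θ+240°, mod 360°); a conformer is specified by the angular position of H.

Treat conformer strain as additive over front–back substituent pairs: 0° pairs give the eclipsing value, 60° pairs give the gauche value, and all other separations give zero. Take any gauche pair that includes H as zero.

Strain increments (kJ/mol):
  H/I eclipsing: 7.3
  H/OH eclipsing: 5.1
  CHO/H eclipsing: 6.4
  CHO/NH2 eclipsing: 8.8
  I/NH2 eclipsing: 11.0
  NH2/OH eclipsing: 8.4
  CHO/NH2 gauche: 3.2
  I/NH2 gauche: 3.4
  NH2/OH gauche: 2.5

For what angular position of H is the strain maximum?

240°

H at 0° is eclipsed. I at 0° is eclipsed with H at 0° (7.3); OH at 120° is eclipsed with NH2 at 120° (8.4); CHO at 240° is eclipsed with NH2 at 240° (8.8). Total 24.5 kJ/mol.
H at 60° is staggered. I at 0° is gauche with NH2 at 300° (3.4); OH at 120° is gauche with NH2 at 180° (2.5); CHO at 240° is gauche with NH2 at 180° (3.2); CHO at 240° is gauche with NH2 at 300° (3.2). Total 12.3 kJ/mol.
H at 120° is eclipsed. I at 0° is eclipsed with NH2 at 0° (11.0); OH at 120° is eclipsed with H at 120° (5.1); CHO at 240° is eclipsed with NH2 at 240° (8.8). Total 24.9 kJ/mol.
H at 180° is staggered. I at 0° is gauche with NH2 at 300° (3.4); I at 0° is gauche with NH2 at 60° (3.4); OH at 120° is gauche with NH2 at 60° (2.5); CHO at 240° is gauche with NH2 at 300° (3.2). Total 12.5 kJ/mol.
H at 240° is eclipsed. I at 0° is eclipsed with NH2 at 0° (11.0); OH at 120° is eclipsed with NH2 at 120° (8.4); CHO at 240° is eclipsed with H at 240° (6.4). Total 25.8 kJ/mol.
H at 300° is staggered. I at 0° is gauche with NH2 at 60° (3.4); OH at 120° is gauche with NH2 at 60° (2.5); OH at 120° is gauche with NH2 at 180° (2.5); CHO at 240° is gauche with NH2 at 180° (3.2). Total 11.6 kJ/mol.
The maximum (25.8 kJ/mol) occurs with H at 240°.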